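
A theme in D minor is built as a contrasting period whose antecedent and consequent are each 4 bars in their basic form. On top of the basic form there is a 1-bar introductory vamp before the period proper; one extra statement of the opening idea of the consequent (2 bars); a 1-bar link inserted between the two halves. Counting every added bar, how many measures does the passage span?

Basic contrasting period: 4 + 4 = 8 bars.
8 (basic form) + 1 (introduction) + 2 (extra statement) + 1 (link) = 12.

12 measures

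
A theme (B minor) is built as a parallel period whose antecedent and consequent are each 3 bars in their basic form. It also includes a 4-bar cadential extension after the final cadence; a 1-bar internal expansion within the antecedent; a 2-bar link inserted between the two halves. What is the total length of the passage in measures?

13 measures

Basic parallel period: 3 + 3 = 6 bars.
6 (basic form) + 4 (cadential extension) + 1 (internal expansion) + 2 (link) = 13.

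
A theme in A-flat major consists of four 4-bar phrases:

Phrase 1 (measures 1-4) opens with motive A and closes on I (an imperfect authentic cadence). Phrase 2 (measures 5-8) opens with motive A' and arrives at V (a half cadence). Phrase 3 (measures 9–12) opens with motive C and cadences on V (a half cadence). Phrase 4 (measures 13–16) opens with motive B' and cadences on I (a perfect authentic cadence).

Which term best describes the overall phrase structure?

contrasting double period

Four phrases in two halves: the first half (mm. 1–8) ends with a half cadence, the second (measures 9-16) with a perfect authentic cadence — a large antecedent–consequent pair, i.e. a double period.
Phrase 3 begins with different material from phrase 1, making it contrasting.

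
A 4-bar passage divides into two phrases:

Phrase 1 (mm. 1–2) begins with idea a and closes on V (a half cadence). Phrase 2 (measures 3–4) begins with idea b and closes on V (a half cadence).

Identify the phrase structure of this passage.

phrase group

The second phrase closes with a half cadence, which is not stronger than the first phrase's half cadence; without a weak→strong cadential pair there is no antecedent–consequent relationship, so this is a phrase group rather than a period.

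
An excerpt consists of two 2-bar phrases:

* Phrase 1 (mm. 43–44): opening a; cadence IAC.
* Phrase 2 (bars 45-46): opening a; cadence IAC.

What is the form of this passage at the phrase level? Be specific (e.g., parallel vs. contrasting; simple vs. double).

Both phrases have the same opening (a) and the same cadence (imperfect authentic cadence): the second is a restatement, not a consequent, so this is a repeated phrase rather than a period.

repeated phrase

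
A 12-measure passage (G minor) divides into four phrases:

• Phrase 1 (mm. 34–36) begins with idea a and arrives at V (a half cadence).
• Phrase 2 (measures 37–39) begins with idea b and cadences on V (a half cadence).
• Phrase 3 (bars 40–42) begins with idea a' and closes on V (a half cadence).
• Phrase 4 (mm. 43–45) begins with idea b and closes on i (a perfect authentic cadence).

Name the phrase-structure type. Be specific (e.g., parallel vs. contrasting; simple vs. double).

parallel double period

Four phrases in two halves: the first half (bars 34–39) ends with a half cadence, the second (measures 40–45) with a perfect authentic cadence — a large antecedent–consequent pair, i.e. a double period.
Phrase 3 begins with the same material as phrase 1, making it parallel.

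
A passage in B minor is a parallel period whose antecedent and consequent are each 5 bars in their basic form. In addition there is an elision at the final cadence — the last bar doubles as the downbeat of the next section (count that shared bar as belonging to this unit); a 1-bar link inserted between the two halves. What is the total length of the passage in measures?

11 measures

Basic parallel period: 5 + 5 = 10 bars.
10 (basic form) + 1 (link) = 11.
The elision shares a bar with the next section but does not change this unit's count.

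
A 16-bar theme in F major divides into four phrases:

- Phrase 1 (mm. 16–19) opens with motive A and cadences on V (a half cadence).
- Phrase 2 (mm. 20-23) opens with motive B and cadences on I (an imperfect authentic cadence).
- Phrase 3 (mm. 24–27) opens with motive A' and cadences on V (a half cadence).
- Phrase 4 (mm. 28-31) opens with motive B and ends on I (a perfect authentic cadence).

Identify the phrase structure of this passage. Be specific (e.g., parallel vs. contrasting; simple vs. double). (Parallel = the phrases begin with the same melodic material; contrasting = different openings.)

parallel double period

Four phrases in two halves: the first half (measures 16–23) ends with an imperfect authentic cadence, the second (bars 24–31) with a perfect authentic cadence — a large antecedent–consequent pair, i.e. a double period.
Phrase 3 begins with the same material as phrase 1, making it parallel.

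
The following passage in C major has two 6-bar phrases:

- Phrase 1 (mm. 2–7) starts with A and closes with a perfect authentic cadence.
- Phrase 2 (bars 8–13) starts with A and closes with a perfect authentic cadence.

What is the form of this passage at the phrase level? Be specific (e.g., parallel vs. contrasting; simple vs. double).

Both phrases have the same opening (A) and the same cadence (perfect authentic cadence): the second is a restatement, not a consequent, so this is a repeated phrase rather than a period.

repeated phrase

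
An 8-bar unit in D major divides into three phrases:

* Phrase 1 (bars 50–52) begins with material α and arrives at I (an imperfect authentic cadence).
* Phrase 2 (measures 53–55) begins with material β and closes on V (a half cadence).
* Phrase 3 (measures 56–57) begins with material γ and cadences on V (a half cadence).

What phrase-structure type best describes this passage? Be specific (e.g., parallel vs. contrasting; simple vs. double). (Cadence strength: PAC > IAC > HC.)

The final phrase closes with a half cadence, which is not stronger than the preceding half cadence; the 3 phrases lack an overall antecedent–consequent design and so form a phrase group.

phrase group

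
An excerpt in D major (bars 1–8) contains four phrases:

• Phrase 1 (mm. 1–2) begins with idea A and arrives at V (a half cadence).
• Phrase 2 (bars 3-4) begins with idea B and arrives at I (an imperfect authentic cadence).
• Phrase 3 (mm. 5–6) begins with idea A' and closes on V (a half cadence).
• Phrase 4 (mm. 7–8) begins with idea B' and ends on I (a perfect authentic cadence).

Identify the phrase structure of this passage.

Four phrases in two halves: the first half (bars 1–4) ends with an imperfect authentic cadence, the second (mm. 5-8) with a perfect authentic cadence — a large antecedent–consequent pair, i.e. a double period.
Phrase 3 begins with the same material as phrase 1, making it parallel.

parallel double period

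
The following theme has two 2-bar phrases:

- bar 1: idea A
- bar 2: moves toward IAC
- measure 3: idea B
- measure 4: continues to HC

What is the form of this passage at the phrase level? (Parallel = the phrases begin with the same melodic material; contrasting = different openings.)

phrase group

The second phrase closes with a half cadence, which is not stronger than the first phrase's imperfect authentic cadence; without a weak→strong cadential pair there is no antecedent–consequent relationship, so this is a phrase group rather than a period.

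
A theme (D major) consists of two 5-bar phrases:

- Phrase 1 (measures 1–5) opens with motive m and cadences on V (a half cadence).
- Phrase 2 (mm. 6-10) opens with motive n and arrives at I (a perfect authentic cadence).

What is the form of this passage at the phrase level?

Phrase 1 ends with a half cadence (weaker) and phrase 2 with a perfect authentic cadence (stronger): antecedent + consequent = a period.
The two phrases open with different material (m / n), so the period is contrasting.

contrasting period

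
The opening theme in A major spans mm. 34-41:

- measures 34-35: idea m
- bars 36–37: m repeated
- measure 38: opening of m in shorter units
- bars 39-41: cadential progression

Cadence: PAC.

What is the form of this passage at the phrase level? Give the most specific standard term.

Basic idea (measures 34-35) + its repetition (bars 36–37) form the presentation; fragmentation and cadence (bars 38–41) form the continuation — the 8-bar whole is a sentence.

sentence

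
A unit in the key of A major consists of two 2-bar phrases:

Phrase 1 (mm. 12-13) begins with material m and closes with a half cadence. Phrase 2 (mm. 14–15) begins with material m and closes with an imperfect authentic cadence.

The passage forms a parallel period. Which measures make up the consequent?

The antecedent is the phrase ending with the weaker cadence (half cadence, phrase 1) and the consequent the one ending more conclusively (imperfect authentic cadence, phrase 2); the consequent is mm. 14-15.

measures 14–15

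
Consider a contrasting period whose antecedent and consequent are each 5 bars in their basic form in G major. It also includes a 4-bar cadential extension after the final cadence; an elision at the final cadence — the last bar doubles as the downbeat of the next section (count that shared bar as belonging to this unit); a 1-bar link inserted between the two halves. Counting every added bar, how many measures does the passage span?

15 measures

Basic contrasting period: 5 + 5 = 10 bars.
10 (basic form) + 4 (cadential extension) + 1 (link) = 15.
The elision shares a bar with the next section but does not change this unit's count.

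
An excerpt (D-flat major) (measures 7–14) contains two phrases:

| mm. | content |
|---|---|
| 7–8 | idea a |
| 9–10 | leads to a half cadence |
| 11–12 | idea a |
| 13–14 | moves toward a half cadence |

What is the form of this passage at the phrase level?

Both phrases have the same opening (a) and the same cadence (half cadence): the second is a restatement, not a consequent, so this is a repeated phrase rather than a period.

repeated phrase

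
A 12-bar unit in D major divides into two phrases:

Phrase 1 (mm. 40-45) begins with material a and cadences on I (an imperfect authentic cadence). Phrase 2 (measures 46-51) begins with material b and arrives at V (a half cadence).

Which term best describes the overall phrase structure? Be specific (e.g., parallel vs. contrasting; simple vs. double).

phrase group

The second phrase closes with a half cadence, which is not stronger than the first phrase's imperfect authentic cadence; without a weak→strong cadential pair there is no antecedent–consequent relationship, so this is a phrase group rather than a period.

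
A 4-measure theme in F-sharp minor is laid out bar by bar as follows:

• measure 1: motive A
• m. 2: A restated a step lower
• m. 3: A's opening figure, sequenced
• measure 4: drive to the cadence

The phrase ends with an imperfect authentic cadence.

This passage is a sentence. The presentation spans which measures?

measures 1–2

The presentation of a sentence is the basic idea (m. 1) plus its repetition (m. 2); the presentation is therefore measures 1-2.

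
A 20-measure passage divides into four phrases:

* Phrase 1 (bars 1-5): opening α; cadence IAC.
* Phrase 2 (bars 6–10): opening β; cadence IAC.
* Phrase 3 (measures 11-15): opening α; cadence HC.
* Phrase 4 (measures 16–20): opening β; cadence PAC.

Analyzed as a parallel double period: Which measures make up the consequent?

In a double period the four phrases pair into a large antecedent (phrases 1–2, ending imperfect authentic cadence) and a large consequent (phrases 3–4, ending perfect authentic cadence). The consequent spans mm. 11–20.

measures 11–20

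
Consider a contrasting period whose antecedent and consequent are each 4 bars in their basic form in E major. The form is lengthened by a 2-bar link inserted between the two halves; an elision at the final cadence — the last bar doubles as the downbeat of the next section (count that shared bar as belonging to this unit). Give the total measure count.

Basic contrasting period: 4 + 4 = 8 bars.
8 (basic form) + 2 (link) = 10.
The elision shares a bar with the next section but does not change this unit's count.

10 measures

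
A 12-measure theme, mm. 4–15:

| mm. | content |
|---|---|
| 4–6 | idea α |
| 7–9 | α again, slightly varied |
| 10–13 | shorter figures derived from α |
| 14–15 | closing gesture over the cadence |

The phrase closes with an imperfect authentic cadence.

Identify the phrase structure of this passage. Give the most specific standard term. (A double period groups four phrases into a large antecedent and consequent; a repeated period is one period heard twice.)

Basic idea (mm. 4–6) + its repetition (bars 7–9) form the presentation; fragmentation and cadence (mm. 10–15) form the continuation — the 12-bar whole is a sentence.

sentence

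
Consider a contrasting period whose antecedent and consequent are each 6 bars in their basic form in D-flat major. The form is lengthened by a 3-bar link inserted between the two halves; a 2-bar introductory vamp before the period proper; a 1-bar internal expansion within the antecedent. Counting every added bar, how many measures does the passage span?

18 measures

Basic contrasting period: 6 + 6 = 12 bars.
12 (basic form) + 3 (link) + 2 (introduction) + 1 (internal expansion) = 18.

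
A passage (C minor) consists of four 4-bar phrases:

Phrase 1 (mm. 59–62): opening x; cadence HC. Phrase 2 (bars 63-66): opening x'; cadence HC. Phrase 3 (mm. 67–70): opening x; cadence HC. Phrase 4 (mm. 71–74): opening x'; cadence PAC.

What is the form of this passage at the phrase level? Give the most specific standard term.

Four phrases in two halves: the first half (bars 59–66) ends with a half cadence, the second (bars 67–74) with a perfect authentic cadence — a large antecedent–consequent pair, i.e. a double period.
Phrase 3 begins with the same material as phrase 1, making it parallel.

parallel double period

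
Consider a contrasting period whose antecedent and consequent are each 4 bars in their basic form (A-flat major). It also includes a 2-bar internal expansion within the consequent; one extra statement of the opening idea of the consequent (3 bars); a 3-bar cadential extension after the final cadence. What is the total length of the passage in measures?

Basic contrasting period: 4 + 4 = 8 bars.
8 (basic form) + 2 (internal expansion) + 3 (extra statement) + 3 (cadential extension) = 16.

16 measures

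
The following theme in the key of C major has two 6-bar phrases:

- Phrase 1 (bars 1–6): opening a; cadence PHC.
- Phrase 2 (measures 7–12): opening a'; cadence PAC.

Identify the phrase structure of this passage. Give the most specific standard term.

parallel period

Phrase 1 ends with a Phrygian half cadence (weaker) and phrase 2 with a perfect authentic cadence (stronger): antecedent + consequent = a period.
The two phrases open with the same material (a / a'), so the period is parallel.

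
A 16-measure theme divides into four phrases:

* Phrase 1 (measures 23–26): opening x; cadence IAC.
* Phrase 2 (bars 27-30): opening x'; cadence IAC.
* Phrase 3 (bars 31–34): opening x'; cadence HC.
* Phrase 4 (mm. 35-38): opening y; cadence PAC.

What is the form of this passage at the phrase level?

Four phrases in two halves: the first half (measures 23-30) ends with an imperfect authentic cadence, the second (measures 31–38) with a perfect authentic cadence — a large antecedent–consequent pair, i.e. a double period.
Phrase 3 begins with the same material as phrase 1, making it parallel.

parallel double period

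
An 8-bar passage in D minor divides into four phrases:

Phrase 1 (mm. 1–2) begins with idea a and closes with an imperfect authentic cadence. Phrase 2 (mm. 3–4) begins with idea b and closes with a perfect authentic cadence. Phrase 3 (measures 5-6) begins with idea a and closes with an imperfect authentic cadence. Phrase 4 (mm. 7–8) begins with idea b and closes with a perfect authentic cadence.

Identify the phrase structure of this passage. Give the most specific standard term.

repeated period

The cadence pattern IAC–PAC–IAC–PAC is weak–strong twice, and phrases 3–4 restate phrases 1–2: a period heard twice, not a double period (which would end weakly at phrase 2).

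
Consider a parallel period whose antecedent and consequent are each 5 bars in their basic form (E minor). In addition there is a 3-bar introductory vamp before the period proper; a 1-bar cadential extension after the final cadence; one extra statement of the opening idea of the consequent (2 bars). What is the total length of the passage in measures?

16 measures

Basic parallel period: 5 + 5 = 10 bars.
10 (basic form) + 3 (introduction) + 1 (cadential extension) + 2 (extra statement) = 16.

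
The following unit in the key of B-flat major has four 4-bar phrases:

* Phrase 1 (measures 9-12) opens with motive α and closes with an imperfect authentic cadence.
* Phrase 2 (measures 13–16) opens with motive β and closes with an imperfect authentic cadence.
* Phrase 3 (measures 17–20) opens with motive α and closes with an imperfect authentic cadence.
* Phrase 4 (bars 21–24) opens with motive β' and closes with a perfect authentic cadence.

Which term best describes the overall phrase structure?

parallel double period

Four phrases in two halves: the first half (measures 9–16) ends with an imperfect authentic cadence, the second (measures 17-24) with a perfect authentic cadence — a large antecedent–consequent pair, i.e. a double period.
Phrase 3 begins with the same material as phrase 1, making it parallel.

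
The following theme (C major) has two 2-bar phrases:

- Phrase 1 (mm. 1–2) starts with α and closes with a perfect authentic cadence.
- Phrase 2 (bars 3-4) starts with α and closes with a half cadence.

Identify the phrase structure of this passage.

phrase group

The second phrase closes with a half cadence, which is not stronger than the first phrase's perfect authentic cadence; without a weak→strong cadential pair there is no antecedent–consequent relationship, so this is a phrase group rather than a period.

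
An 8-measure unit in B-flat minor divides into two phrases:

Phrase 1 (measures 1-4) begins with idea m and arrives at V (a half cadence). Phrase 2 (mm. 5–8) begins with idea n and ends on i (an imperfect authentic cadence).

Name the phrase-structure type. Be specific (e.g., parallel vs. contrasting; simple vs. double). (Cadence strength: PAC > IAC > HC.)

Phrase 1 ends with a half cadence (weaker) and phrase 2 with an imperfect authentic cadence (stronger): antecedent + consequent = a period.
The two phrases open with different material (m / n), so the period is contrasting.

contrasting period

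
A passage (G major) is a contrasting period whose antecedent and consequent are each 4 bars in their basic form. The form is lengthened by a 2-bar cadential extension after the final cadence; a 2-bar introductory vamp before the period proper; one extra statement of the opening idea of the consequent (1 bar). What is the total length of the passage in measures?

13 measures

Basic contrasting period: 4 + 4 = 8 bars.
8 (basic form) + 2 (cadential extension) + 2 (introduction) + 1 (extra statement) = 13.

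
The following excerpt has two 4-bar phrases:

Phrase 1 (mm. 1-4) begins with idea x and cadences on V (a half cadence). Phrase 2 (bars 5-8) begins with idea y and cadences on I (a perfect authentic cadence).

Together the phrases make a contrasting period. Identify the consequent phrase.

The phrase ending with the weaker cadence (half cadence) is the antecedent; the one ending more conclusively (perfect authentic cadence) is the consequent. The consequent is phrase 2.

phrase 2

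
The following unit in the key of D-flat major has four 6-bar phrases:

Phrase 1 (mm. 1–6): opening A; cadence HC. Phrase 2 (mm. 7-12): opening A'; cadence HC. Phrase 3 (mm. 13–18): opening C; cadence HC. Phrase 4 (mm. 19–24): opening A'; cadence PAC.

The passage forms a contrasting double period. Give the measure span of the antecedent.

measures 1–12

In a double period the four phrases pair into a large antecedent (phrases 1–2, ending half cadence) and a large consequent (phrases 3–4, ending perfect authentic cadence). The antecedent spans mm. 1-12.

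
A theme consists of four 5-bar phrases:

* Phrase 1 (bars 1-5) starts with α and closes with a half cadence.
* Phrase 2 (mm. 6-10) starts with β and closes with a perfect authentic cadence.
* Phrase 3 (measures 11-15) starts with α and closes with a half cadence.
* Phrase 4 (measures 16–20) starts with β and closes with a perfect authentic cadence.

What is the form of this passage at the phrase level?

repeated period

The cadence pattern HC–PAC–HC–PAC is weak–strong twice, and phrases 3–4 restate phrases 1–2: a period heard twice, not a double period (which would end weakly at phrase 2).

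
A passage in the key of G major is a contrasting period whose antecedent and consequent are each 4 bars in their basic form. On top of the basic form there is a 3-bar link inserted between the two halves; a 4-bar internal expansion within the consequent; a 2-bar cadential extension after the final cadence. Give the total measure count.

17 measures

Basic contrasting period: 4 + 4 = 8 bars.
8 (basic form) + 3 (link) + 4 (internal expansion) + 2 (cadential extension) = 17.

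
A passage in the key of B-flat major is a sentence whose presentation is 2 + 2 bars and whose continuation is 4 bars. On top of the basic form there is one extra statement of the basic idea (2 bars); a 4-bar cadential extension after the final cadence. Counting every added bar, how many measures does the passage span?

Basic sentence: 2 + 2 + 4 = 8 bars.
8 (basic form) + 2 (extra statement) + 4 (cadential extension) = 14.

14 measures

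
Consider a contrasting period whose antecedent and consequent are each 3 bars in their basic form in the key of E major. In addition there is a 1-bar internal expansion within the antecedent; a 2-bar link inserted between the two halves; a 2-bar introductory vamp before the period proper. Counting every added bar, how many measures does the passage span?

Basic contrasting period: 3 + 3 = 6 bars.
6 (basic form) + 1 (internal expansion) + 2 (link) + 2 (introduction) = 11.

11 measures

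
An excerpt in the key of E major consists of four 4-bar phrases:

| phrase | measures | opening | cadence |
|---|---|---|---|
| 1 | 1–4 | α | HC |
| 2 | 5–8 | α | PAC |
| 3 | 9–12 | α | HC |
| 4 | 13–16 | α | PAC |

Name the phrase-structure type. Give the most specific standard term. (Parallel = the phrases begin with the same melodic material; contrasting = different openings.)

The cadence pattern HC–PAC–HC–PAC is weak–strong twice, and phrases 3–4 restate phrases 1–2: a period heard twice, not a double period (which would end weakly at phrase 2).

repeated period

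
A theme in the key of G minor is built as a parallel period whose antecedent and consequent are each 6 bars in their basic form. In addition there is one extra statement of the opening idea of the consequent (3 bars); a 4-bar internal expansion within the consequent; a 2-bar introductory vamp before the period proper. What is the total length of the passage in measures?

21 measures

Basic parallel period: 6 + 6 = 12 bars.
12 (basic form) + 3 (extra statement) + 4 (internal expansion) + 2 (introduction) = 21.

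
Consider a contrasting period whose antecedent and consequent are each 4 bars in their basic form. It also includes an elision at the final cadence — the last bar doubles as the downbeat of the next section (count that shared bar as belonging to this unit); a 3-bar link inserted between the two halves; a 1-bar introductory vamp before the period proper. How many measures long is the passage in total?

Basic contrasting period: 4 + 4 = 8 bars.
8 (basic form) + 3 (link) + 1 (introduction) = 12.
The elision shares a bar with the next section but does not change this unit's count.

12 measures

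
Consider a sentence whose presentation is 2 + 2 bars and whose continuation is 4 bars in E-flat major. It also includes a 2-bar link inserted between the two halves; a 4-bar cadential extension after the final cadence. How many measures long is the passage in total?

Basic sentence: 2 + 2 + 4 = 8 bars.
8 (basic form) + 2 (link) + 4 (cadential extension) = 14.

14 measures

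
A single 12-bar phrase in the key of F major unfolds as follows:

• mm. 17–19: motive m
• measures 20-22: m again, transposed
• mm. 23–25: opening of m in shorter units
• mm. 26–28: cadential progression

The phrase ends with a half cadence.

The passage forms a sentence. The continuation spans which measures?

After the presentation (bars 17–22), the continuation covers the fragmentation through the cadence: bars 23-28.

measures 23–28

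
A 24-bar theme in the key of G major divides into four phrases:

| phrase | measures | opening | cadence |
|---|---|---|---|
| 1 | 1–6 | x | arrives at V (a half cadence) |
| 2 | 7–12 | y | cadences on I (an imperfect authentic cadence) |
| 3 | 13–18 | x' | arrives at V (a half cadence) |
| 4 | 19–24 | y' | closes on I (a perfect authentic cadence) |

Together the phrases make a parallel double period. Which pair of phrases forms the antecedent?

phrases 1 and 2

In a double period the first pair of phrases (ending imperfect authentic cadence) is the large antecedent and the second pair (ending perfect authentic cadence) is the large consequent; the antecedent is phrases 1 and 2.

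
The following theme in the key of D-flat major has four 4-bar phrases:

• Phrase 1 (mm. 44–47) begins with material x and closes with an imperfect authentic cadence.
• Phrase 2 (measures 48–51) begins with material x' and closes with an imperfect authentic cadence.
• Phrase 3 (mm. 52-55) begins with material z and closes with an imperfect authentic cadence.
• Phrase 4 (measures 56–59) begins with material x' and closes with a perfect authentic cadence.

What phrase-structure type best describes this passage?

Four phrases in two halves: the first half (measures 44–51) ends with an imperfect authentic cadence, the second (mm. 52-59) with a perfect authentic cadence — a large antecedent–consequent pair, i.e. a double period.
Phrase 3 begins with different material from phrase 1, making it contrasting.

contrasting double period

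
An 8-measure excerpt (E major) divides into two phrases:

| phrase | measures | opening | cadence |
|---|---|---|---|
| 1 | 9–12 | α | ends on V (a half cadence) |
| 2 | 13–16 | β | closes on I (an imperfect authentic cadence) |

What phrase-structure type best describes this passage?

Phrase 1 ends with a half cadence (weaker) and phrase 2 with an imperfect authentic cadence (stronger): antecedent + consequent = a period.
The two phrases open with different material (α / β), so the period is contrasting.

contrasting period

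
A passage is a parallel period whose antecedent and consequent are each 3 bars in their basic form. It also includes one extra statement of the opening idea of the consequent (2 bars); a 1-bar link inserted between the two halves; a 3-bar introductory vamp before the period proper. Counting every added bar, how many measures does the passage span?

Basic parallel period: 3 + 3 = 6 bars.
6 (basic form) + 2 (extra statement) + 1 (link) + 3 (introduction) = 12.

12 measures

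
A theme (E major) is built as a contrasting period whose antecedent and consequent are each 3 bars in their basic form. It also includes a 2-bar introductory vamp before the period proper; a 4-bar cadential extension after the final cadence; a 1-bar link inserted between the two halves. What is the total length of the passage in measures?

Basic contrasting period: 3 + 3 = 6 bars.
6 (basic form) + 2 (introduction) + 4 (cadential extension) + 1 (link) = 13.

13 measures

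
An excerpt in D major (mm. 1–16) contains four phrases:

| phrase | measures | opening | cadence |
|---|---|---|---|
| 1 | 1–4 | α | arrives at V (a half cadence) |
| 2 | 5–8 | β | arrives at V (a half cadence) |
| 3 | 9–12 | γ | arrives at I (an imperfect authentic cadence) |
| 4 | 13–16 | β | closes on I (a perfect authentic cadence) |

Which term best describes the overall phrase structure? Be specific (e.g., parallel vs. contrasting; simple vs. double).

contrasting double period

Four phrases in two halves: the first half (mm. 1–8) ends with a half cadence, the second (mm. 9–16) with a perfect authentic cadence — a large antecedent–consequent pair, i.e. a double period.
Phrase 3 begins with different material from phrase 1, making it contrasting.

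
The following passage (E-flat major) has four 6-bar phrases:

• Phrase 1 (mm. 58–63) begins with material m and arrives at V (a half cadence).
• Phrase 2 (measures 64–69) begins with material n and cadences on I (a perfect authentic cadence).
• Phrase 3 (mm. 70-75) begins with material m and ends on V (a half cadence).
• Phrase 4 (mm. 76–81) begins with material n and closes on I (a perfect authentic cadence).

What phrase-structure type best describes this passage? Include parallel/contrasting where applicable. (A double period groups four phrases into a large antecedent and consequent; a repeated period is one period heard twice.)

repeated period

The cadence pattern HC–PAC–HC–PAC is weak–strong twice, and phrases 3–4 restate phrases 1–2: a period heard twice, not a double period (which would end weakly at phrase 2).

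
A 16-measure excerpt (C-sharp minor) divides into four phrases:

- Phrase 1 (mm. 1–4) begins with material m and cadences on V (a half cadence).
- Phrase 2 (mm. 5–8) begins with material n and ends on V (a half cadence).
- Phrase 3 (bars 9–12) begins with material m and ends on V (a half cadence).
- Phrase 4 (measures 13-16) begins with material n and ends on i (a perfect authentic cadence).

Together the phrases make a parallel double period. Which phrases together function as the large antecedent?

phrases 1 and 2

In a double period the first pair of phrases (ending half cadence) is the large antecedent and the second pair (ending perfect authentic cadence) is the large consequent; the antecedent is phrases 1 and 2.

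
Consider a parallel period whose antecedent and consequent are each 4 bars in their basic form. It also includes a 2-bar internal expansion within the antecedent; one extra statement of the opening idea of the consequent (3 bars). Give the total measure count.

Basic parallel period: 4 + 4 = 8 bars.
8 (basic form) + 2 (internal expansion) + 3 (extra statement) = 13.

13 measures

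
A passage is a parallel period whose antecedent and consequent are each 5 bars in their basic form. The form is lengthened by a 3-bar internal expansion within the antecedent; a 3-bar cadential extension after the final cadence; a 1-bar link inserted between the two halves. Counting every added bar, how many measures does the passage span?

Basic parallel period: 5 + 5 = 10 bars.
10 (basic form) + 3 (internal expansion) + 3 (cadential extension) + 1 (link) = 17.

17 measures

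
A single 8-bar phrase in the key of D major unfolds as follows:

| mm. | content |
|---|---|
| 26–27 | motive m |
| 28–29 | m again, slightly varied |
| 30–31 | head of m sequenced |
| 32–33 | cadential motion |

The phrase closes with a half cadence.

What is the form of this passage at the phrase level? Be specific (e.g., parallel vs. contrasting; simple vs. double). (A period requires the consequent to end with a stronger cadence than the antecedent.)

sentence

Basic idea (mm. 26–27) + its repetition (measures 28–29) form the presentation; fragmentation and cadence (mm. 30–33) form the continuation — the 8-bar whole is a sentence.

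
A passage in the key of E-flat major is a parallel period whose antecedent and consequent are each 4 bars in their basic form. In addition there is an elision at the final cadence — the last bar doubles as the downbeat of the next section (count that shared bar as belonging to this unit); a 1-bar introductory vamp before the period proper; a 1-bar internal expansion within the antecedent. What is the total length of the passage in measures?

10 measures

Basic parallel period: 4 + 4 = 8 bars.
8 (basic form) + 1 (introduction) + 1 (internal expansion) = 10.
The elision shares a bar with the next section but does not change this unit's count.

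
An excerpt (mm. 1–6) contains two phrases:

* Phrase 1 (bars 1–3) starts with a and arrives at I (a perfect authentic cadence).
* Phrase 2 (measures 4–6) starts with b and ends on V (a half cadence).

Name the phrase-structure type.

phrase group

The second phrase closes with a half cadence, which is not stronger than the first phrase's perfect authentic cadence; without a weak→strong cadential pair there is no antecedent–consequent relationship, so this is a phrase group rather than a period.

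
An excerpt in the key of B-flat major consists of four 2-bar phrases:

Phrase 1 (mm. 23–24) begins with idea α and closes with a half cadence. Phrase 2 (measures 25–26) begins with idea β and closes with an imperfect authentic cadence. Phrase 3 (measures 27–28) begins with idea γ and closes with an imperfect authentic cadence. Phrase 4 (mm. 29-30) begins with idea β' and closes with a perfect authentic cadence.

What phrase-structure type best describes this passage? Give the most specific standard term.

Four phrases in two halves: the first half (bars 23-26) ends with an imperfect authentic cadence, the second (mm. 27-30) with a perfect authentic cadence — a large antecedent–consequent pair, i.e. a double period.
Phrase 3 begins with different material from phrase 1, making it contrasting.

contrasting double period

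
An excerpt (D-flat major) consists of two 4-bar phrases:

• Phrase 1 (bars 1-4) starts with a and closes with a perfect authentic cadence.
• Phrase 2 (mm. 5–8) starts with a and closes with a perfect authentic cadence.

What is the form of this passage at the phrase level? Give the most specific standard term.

Both phrases have the same opening (a) and the same cadence (perfect authentic cadence): the second is a restatement, not a consequent, so this is a repeated phrase rather than a period.

repeated phrase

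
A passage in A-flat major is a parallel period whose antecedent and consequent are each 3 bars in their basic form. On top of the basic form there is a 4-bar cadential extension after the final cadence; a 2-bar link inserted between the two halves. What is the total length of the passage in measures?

Basic parallel period: 3 + 3 = 6 bars.
6 (basic form) + 4 (cadential extension) + 2 (link) = 12.

12 measures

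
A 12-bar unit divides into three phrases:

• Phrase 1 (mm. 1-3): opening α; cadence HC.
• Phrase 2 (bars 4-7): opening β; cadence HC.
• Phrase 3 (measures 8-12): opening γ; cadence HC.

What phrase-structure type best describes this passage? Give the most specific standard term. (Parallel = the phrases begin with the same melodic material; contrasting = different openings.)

The final phrase closes with a half cadence, which is not stronger than the preceding half cadence; the 3 phrases lack an overall antecedent–consequent design and so form a phrase group.

phrase group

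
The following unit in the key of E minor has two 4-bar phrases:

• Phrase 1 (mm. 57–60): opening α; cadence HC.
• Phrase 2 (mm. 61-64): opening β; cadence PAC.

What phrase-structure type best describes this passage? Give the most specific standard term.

contrasting period

Phrase 1 ends with a half cadence (weaker) and phrase 2 with a perfect authentic cadence (stronger): antecedent + consequent = a period.
The two phrases open with different material (α / β), so the period is contrasting.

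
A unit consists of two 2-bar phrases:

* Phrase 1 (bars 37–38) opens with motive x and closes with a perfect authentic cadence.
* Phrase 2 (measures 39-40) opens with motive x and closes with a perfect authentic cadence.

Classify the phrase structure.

Both phrases have the same opening (x) and the same cadence (perfect authentic cadence): the second is a restatement, not a consequent, so this is a repeated phrase rather than a period.

repeated phrase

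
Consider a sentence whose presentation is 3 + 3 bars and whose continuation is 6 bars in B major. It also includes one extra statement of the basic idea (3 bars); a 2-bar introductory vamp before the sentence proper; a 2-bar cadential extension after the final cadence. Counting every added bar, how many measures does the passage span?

Basic sentence: 3 + 3 + 6 = 12 bars.
12 (basic form) + 3 (extra statement) + 2 (introduction) + 2 (cadential extension) = 19.

19 measures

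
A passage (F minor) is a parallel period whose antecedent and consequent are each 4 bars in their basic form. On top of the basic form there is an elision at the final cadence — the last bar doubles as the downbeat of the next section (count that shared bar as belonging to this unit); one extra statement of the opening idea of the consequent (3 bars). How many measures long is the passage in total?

Basic parallel period: 4 + 4 = 8 bars.
8 (basic form) + 3 (extra statement) = 11.
The elision shares a bar with the next section but does not change this unit's count.

11 measures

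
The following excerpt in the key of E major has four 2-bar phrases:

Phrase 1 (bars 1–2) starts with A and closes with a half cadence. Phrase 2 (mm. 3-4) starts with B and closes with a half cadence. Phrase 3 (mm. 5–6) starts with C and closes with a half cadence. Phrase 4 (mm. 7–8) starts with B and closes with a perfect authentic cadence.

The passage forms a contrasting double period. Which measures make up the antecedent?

In a double period the first pair of phrases (ending half cadence) is the large antecedent and the second pair (ending perfect authentic cadence) is the large consequent; the antecedent is measures 1–4.

measures 1–4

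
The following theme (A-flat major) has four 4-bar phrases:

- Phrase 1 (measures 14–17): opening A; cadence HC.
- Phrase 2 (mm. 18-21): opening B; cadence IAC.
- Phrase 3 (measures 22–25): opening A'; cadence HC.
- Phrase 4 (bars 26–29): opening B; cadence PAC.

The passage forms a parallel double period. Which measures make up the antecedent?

measures 14–21

In a double period the four phrases pair into a large antecedent (phrases 1–2, ending imperfect authentic cadence) and a large consequent (phrases 3–4, ending perfect authentic cadence). The antecedent spans mm. 14–21.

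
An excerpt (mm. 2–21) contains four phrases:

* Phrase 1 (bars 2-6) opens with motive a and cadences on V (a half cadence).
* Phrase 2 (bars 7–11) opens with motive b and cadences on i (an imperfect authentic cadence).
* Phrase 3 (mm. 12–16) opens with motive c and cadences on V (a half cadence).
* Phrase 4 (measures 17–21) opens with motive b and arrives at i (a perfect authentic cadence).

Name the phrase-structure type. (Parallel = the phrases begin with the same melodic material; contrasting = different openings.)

contrasting double period

Four phrases in two halves: the first half (mm. 2-11) ends with an imperfect authentic cadence, the second (measures 12-21) with a perfect authentic cadence — a large antecedent–consequent pair, i.e. a double period.
Phrase 3 begins with different material from phrase 1, making it contrasting.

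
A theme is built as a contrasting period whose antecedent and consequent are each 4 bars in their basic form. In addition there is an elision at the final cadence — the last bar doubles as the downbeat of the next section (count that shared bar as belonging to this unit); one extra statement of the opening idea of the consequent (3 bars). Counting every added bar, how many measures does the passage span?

Basic contrasting period: 4 + 4 = 8 bars.
8 (basic form) + 3 (extra statement) = 11.
The elision shares a bar with the next section but does not change this unit's count.

11 measures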